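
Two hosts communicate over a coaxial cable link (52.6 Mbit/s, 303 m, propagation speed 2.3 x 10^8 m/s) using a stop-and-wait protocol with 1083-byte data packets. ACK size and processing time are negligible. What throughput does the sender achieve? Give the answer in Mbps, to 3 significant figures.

51.8 Mbps

t_tx = L/R = 8664/52600000 = 0.000164715 s.
t_prop = 303/2.3e+08 = 1.31739e-06 s; RTT = 2.63478e-06 s.
Cycle = t_tx + RTT = 0.00016735 s.
Throughput = L / cycle = 8664 / 0.00016735 = 51.8 Mbps.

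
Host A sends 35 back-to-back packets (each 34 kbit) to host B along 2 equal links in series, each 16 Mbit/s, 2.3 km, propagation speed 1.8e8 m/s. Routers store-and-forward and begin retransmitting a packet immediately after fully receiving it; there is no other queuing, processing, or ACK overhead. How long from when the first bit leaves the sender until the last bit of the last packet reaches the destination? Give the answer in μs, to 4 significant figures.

Per-hop transmission t_tx = L/R = 34000/16000000 = 2125 μs.
Per-hop propagation t_prop = 2300/180000000 = 12.7778 μs.
Pipeline fill: first packet needs 2·t_tx to clear all hops; remaining 34 packets each add one t_tx.
Total = (2+35-1)·t_tx + 2·t_prop = 36·2125 + 2·12.7778 = 76530 μs.

76530 μs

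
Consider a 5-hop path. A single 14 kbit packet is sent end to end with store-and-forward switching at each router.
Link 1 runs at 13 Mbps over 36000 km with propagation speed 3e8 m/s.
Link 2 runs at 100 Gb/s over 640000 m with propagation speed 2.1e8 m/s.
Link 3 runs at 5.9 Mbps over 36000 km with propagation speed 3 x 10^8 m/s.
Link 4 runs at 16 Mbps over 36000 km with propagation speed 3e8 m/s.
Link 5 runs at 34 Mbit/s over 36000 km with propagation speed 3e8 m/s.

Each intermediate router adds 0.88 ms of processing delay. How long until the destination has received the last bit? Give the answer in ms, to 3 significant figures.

491 ms

L = 14000 bits.
Transmission delays (L/R per hop): 1.07692, 0.00014, 2.37288, 0.875, 0.411765 ms; sum = 4.73671 ms.
Propagation delays (d/s per hop): 120, 3.04762, 120, 120, 120 ms; sum = 483.048 ms.
Processing at 4 router(s): 4 × 0.88 ms = 3.52 ms.
End-to-end = 491 ms.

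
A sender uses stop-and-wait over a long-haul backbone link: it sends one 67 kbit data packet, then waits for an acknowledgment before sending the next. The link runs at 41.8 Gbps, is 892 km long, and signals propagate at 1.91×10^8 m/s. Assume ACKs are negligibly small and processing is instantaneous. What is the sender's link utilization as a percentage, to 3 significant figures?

t_tx = L/R = 67000/41800000000 = 1.60287e-06 s.
t_prop = 892000/191000000 = 0.00467016 s; RTT = 0.00934031 s.
Cycle = t_tx + RTT = 0.00934192 s.
Utilization = t_tx / cycle = 1.60287e-06/0.00934192 = 0.0172 %.

0.0172 %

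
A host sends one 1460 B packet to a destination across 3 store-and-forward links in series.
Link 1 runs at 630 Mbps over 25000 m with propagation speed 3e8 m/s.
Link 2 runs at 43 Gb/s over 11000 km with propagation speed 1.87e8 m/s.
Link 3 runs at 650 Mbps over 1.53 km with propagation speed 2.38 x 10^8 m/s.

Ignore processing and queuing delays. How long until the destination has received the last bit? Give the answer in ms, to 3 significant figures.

L = 1460 × 8 = 11680 bits.
Transmission delays (L/R per hop): 0.0185397, 0.000271628, 0.0179692 ms; sum = 0.0367805 ms.
Propagation delays (d/s per hop): 0.0833333, 58.8235, 0.00642857 ms; sum = 58.9133 ms.
End-to-end = 59.0 ms.

59.0 ms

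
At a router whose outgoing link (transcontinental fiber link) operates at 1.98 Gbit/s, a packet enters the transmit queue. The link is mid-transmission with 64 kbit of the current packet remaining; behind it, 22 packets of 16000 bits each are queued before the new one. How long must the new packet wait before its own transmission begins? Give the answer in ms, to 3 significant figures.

Each queued packet: L/R = 16000/1980000000 = 0.00808081 ms.
22 queued → 0.177778 ms.
Plus remaining 64000 bits of current packet: 0.0323232 ms.
Queuing delay = 0.210 ms.

0.210 ms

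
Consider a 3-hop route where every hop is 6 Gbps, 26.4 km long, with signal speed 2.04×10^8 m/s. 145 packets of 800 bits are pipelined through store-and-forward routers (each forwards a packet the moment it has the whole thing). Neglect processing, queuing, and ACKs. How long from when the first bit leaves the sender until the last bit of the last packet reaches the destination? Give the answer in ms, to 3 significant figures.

Per-hop transmission t_tx = L/R = 800/6000000000 = 0.000133333 ms.
Per-hop propagation t_prop = 26400/204000000 = 0.129412 ms.
Pipeline fill: first packet needs 3·t_tx to clear all hops; remaining 144 packets each add one t_tx.
Total = (3+145-1)·t_tx + 3·t_prop = 147·0.000133333 + 3·0.129412 = 0.408 ms.

0.408 ms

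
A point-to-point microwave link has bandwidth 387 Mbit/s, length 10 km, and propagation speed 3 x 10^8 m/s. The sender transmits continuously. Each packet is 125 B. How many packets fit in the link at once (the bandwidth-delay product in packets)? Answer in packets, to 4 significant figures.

Propagation delay = 10000 / 300000000 = 3.33333e-05 s.
BDP = R × t_prop = 387000000 × 3.33333e-05 = 12900 bits.
In packets of 1000 bits: 12.90 packets.

12.90 packets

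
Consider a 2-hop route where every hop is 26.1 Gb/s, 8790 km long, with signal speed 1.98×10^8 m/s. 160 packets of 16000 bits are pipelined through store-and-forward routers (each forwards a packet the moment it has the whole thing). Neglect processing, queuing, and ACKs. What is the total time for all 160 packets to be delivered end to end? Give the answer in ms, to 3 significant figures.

88.9 ms

Per-hop transmission t_tx = L/R = 16000/26100000000 = 0.000613027 ms.
Per-hop propagation t_prop = 8790000/198000000 = 44.3939 ms.
Pipeline fill: first packet needs 2·t_tx to clear all hops; remaining 159 packets each add one t_tx.
Total = (2+160-1)·t_tx + 2·t_prop = 161·0.000613027 + 2·44.3939 = 88.9 ms.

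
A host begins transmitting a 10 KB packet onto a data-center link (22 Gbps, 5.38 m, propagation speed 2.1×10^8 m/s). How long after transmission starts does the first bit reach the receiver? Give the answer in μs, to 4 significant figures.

0.02562 μs

First bit experiences only propagation delay: d/s = 5.38/210000000 = 0.02562 μs.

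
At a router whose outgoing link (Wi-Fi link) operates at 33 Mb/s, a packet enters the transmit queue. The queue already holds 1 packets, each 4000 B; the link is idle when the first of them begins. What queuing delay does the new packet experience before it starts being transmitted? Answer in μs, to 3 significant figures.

970 μs

Each queued packet: L/R = 32000/33000000 = 969.697 μs.
1 queued → 969.697 μs.
Queuing delay = 970 μs.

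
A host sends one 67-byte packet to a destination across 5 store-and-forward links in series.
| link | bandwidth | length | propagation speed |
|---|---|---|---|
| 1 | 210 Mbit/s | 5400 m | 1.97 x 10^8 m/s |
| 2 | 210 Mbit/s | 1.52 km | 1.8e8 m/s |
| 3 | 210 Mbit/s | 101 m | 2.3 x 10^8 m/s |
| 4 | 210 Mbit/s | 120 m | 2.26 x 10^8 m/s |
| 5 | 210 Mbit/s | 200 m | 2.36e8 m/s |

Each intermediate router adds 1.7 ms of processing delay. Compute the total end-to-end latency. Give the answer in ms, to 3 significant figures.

L = 67 × 8 = 536 bits.
Transmission delay per hop = L/R = 536/210000000 = 0.00255238 ms; 5 hops → 0.0127619 ms.
Propagation delays (d/s per hop): 0.0274112, 0.00844444, 0.00043913, 0.000530973, 0.000847458 ms; sum = 0.0376732 ms.
Processing at 4 router(s): 4 × 1.7 ms = 6.8 ms.
End-to-end = 6.85 ms.

6.85 ms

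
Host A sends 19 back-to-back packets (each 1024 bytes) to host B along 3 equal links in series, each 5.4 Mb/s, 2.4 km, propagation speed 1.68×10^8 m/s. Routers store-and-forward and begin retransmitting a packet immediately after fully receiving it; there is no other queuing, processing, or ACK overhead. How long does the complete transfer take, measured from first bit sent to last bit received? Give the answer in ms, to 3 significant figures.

31.9 ms

Per-hop transmission t_tx = L/R = 8192/5400000 = 1.51704 ms.
Per-hop propagation t_prop = 2400/168000000 = 0.0142857 ms.
Pipeline fill: first packet needs 3·t_tx to clear all hops; remaining 18 packets each add one t_tx.
Total = (3+19-1)·t_tx + 3·t_prop = 21·1.51704 + 3·0.0142857 = 31.9 ms.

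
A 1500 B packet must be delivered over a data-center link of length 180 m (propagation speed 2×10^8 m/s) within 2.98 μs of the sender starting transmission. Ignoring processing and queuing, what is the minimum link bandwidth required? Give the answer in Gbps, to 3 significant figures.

L = 12000 bits.
Propagation delay = 180 / 200000000 = 0.9 μs.
Transmission budget = 2.98 − 0.9 = 2.08 μs.
R ≥ L / t_tx = 12000 bits / 2.08e-06 s = 5.77 Gbps.

5.77 Gbps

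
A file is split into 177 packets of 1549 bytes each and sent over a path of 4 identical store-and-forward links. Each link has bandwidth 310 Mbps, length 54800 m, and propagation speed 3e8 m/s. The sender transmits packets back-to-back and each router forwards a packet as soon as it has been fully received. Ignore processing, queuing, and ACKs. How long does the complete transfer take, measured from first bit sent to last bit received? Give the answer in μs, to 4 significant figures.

7926 μs

Per-hop transmission t_tx = L/R = 12392/310000000 = 39.9742 μs.
Per-hop propagation t_prop = 54800/300000000 = 182.667 μs.
Pipeline fill: first packet needs 4·t_tx to clear all hops; remaining 176 packets each add one t_tx.
Total = (4+177-1)·t_tx + 4·t_prop = 180·39.9742 + 4·182.667 = 7926 μs.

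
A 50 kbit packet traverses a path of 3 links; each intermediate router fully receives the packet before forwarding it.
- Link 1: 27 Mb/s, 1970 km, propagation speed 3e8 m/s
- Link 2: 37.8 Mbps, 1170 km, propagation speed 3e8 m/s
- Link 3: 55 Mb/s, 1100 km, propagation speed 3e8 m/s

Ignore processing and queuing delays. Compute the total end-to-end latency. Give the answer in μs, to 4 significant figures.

L = 50000 bits.
Transmission delays (L/R per hop): 1851.85, 1322.75, 909.091 μs; sum = 4083.69 μs.
Propagation delays (d/s per hop): 6566.67, 3900, 3666.67 μs; sum = 14133.3 μs.
End-to-end = 18220 μs.

18220 μs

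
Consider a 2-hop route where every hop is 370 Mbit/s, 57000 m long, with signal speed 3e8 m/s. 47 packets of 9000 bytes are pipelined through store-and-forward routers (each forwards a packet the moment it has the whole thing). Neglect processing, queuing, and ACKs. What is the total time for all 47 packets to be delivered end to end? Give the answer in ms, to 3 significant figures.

Per-hop transmission t_tx = L/R = 72000/370000000 = 0.194595 ms.
Per-hop propagation t_prop = 57000/300000000 = 0.19 ms.
Pipeline fill: first packet needs 2·t_tx to clear all hops; remaining 46 packets each add one t_tx.
Total = (2+47-1)·t_tx + 2·t_prop = 48·0.194595 + 2·0.19 = 9.72 ms.

9.72 ms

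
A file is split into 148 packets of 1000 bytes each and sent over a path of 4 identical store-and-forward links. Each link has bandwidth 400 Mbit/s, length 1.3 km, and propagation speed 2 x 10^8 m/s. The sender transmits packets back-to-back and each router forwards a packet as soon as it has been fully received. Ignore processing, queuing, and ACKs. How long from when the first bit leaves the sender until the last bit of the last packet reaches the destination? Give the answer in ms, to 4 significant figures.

3.046 ms

Per-hop transmission t_tx = L/R = 8000/400000000 = 0.02 ms.
Per-hop propagation t_prop = 1300/200000000 = 0.0065 ms.
Pipeline fill: first packet needs 4·t_tx to clear all hops; remaining 147 packets each add one t_tx.
Total = (4+148-1)·t_tx + 4·t_prop = 151·0.02 + 4·0.0065 = 3.046 ms.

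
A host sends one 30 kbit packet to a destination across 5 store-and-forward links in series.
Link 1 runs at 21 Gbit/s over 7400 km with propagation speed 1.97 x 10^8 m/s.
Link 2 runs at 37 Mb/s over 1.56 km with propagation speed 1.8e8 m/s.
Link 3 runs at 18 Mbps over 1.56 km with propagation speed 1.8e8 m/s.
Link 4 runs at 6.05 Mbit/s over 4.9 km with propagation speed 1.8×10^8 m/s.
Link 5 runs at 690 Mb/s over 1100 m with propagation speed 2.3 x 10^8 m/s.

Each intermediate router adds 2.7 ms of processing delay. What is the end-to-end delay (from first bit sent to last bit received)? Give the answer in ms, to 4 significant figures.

55.89 ms

L = 30000 bits.
Transmission delays (L/R per hop): 0.00142857, 0.810811, 1.66667, 4.95868, 0.0434783 ms; sum = 7.48106 ms.
Propagation delays (d/s per hop): 37.5635, 0.00866667, 0.00866667, 0.0272222, 0.00478261 ms; sum = 37.6128 ms.
Processing at 4 router(s): 4 × 2.7 ms = 10.8 ms.
End-to-end = 55.89 ms.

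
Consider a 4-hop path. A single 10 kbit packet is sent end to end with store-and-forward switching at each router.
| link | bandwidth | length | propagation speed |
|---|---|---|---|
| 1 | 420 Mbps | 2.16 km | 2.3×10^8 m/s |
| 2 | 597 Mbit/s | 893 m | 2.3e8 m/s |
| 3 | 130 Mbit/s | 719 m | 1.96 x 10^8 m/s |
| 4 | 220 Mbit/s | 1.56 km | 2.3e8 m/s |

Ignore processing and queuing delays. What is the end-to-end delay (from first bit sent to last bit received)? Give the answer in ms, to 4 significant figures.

0.1867 ms

L = 10000 bits.
Transmission delays (L/R per hop): 0.0238095, 0.0167504, 0.0769231, 0.0454545 ms; sum = 0.162938 ms.
Propagation delays (d/s per hop): 0.0093913, 0.00388261, 0.00366837, 0.00678261 ms; sum = 0.0237249 ms.
End-to-end = 0.1867 ms.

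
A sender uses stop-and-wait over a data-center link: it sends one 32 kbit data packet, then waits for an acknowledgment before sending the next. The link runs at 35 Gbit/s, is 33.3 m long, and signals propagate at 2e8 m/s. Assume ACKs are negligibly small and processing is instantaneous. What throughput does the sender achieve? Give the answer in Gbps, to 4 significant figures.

t_tx = L/R = 32000/35000000000 = 9.14286e-07 s.
t_prop = 33.3/200000000 = 1.665e-07 s; RTT = 3.33e-07 s.
Cycle = t_tx + RTT = 1.24729e-06 s.
Throughput = L / cycle = 32000 / 1.24729e-06 = 25.66 Gbps.

25.66 Gbps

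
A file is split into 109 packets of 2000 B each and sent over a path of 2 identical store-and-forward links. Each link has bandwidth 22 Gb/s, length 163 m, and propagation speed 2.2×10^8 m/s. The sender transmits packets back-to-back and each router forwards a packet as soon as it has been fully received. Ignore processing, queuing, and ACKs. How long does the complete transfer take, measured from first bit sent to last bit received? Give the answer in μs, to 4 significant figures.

81.48 μs

Per-hop transmission t_tx = L/R = 16000/22000000000 = 0.727273 μs.
Per-hop propagation t_prop = 163/2.2e+08 = 0.740909 μs.
Pipeline fill: first packet needs 2·t_tx to clear all hops; remaining 108 packets each add one t_tx.
Total = (2+109-1)·t_tx + 2·t_prop = 110·0.727273 + 2·0.740909 = 81.48 μs.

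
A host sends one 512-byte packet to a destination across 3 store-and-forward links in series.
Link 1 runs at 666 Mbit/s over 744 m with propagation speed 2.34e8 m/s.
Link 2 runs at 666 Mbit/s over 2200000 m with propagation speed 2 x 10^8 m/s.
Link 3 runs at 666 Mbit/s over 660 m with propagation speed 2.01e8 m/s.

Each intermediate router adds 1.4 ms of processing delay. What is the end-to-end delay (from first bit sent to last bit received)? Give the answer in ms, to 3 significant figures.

L = 512 × 8 = 4096 bits.
Transmission delay per hop = L/R = 4096/666000000 = 0.00615015 ms; 3 hops → 0.0184505 ms.
Propagation delays (d/s per hop): 0.00317949, 11, 0.00328358 ms; sum = 11.0065 ms.
Processing at 2 router(s): 2 × 1.4 ms = 2.8 ms.
End-to-end = 13.8 ms.

13.8 ms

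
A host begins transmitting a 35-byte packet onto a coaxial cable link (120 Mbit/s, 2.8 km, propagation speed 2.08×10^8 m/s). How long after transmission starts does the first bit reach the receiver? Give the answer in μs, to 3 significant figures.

13.5 μs

First bit experiences only propagation delay: d/s = 2800/208000000 = 13.5 μs.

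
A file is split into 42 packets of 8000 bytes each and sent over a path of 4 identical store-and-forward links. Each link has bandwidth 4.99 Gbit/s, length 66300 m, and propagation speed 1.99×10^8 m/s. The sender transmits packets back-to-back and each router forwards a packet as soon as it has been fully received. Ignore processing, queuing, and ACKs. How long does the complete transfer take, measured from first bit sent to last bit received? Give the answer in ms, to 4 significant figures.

1.910 ms

Per-hop transmission t_tx = L/R = 64000/4990000000 = 0.0128257 ms.
Per-hop propagation t_prop = 66300/199000000 = 0.333166 ms.
Pipeline fill: first packet needs 4·t_tx to clear all hops; remaining 41 packets each add one t_tx.
Total = (4+42-1)·t_tx + 4·t_prop = 45·0.0128257 + 4·0.333166 = 1.910 ms.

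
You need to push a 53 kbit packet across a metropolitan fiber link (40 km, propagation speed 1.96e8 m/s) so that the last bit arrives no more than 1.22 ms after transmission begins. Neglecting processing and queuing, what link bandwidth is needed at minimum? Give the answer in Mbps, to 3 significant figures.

Propagation delay = 40000 / 196000000 = 0.204082 ms.
Transmission budget = 1.22 − 0.204082 = 1.01592 ms.
R ≥ L / t_tx = 53000 bits / 0.00101592 s = 52.2 Mbps.

52.2 Mbps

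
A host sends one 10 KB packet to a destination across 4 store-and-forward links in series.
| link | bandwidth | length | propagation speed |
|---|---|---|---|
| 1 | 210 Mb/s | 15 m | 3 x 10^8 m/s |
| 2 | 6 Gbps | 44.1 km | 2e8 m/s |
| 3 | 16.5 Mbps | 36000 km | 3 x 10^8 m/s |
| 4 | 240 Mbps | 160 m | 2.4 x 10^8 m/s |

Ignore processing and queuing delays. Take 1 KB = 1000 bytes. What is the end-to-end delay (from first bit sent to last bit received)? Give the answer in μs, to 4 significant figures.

125800 μs

L = 80000 bits.
Transmission delays (L/R per hop): 380.952, 13.3333, 4848.48, 333.333 μs; sum = 5576.1 μs.
Propagation delays (d/s per hop): 0.05, 220.5, 120000, 0.666667 μs; sum = 120221 μs.
End-to-end = 125800 μs.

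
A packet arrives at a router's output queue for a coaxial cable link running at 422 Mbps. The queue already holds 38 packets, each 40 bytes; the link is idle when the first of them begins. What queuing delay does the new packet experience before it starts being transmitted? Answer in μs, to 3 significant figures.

28.8 μs

Each queued packet: L/R = 320/422000000 = 0.758294 μs.
38 queued → 28.8152 μs.
Queuing delay = 28.8 μs.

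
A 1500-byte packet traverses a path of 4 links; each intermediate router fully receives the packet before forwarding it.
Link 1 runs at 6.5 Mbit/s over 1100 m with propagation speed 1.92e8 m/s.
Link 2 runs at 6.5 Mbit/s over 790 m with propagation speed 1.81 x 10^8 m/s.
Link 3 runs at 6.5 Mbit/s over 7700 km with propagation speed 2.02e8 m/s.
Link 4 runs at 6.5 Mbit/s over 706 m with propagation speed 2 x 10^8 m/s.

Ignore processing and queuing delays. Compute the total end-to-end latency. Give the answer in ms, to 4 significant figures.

L = 1500 × 8 = 12000 bits.
Transmission delay per hop = L/R = 12000/6500000 = 1.84615 ms; 4 hops → 7.38462 ms.
Propagation delays (d/s per hop): 0.00572917, 0.00436464, 38.1188, 0.00353 ms; sum = 38.1324 ms.
End-to-end = 45.52 ms.

45.52 ms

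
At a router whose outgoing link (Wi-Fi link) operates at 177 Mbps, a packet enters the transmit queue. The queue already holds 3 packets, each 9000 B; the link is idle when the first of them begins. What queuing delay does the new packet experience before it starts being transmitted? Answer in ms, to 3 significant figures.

1.22 ms

Each queued packet: L/R = 72000/177000000 = 0.40678 ms.
3 queued → 1.22034 ms.
Queuing delay = 1.22 ms.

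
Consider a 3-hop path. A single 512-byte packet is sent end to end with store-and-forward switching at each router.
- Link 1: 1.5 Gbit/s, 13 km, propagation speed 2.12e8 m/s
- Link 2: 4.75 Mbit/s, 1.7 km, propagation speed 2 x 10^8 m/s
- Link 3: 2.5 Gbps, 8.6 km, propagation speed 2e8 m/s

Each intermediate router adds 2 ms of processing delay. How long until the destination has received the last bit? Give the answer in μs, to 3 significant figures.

4980 μs

L = 512 × 8 = 4096 bits.
Transmission delays (L/R per hop): 2.73067, 862.316, 1.6384 μs; sum = 866.685 μs.
Propagation delays (d/s per hop): 61.3208, 8.5, 43 μs; sum = 112.821 μs.
Processing at 2 router(s): 2 × 2 ms = 4000 μs.
End-to-end = 4980 μs.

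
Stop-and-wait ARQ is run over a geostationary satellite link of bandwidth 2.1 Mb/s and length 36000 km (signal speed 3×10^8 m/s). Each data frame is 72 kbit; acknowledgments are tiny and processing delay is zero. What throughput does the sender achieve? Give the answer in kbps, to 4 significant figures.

t_tx = L/R = 72000/2100000 = 0.0342857 s.
t_prop = 36000000/300000000 = 0.12 s; RTT = 0.24 s.
Cycle = t_tx + RTT = 0.274286 s.
Throughput = L / cycle = 72000 / 0.274286 = 262.5 kbps.

262.5 kbps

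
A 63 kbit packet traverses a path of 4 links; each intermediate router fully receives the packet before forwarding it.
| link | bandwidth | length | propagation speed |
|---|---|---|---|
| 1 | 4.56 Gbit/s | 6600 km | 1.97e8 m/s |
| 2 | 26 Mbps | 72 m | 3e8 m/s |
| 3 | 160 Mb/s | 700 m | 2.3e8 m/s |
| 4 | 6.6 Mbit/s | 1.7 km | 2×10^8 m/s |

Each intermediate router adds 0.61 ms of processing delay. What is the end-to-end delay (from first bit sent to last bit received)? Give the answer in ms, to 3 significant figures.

47.7 ms

L = 63000 bits.
Transmission delays (L/R per hop): 0.0138158, 2.42308, 0.39375, 9.54545 ms; sum = 12.3761 ms.
Propagation delays (d/s per hop): 33.5025, 0.00024, 0.00304348, 0.0085 ms; sum = 33.5143 ms.
Processing at 3 router(s): 3 × 0.61 ms = 1.83 ms.
End-to-end = 47.7 ms.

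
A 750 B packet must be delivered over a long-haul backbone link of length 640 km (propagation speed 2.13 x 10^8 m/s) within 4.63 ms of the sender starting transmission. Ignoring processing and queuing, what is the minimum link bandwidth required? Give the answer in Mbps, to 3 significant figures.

L = 6000 bits.
Propagation delay = 640000 / 213000000 = 3.00469 ms.
Transmission budget = 4.63 − 3.00469 = 1.62531 ms.
R ≥ L / t_tx = 6000 bits / 0.00162531 s = 3.69 Mbps.

3.69 Mbps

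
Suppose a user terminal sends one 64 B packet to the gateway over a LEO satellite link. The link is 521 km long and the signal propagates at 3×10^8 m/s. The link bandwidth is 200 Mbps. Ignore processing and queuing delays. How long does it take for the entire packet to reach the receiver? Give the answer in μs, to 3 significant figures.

L = 64 × 8 = 512 bits.
Transmission delay = L/R = 512 / 200000000 = 2.56 μs.
Propagation delay = d/s = 521000 m / 300000000 m/s = 1736.67 μs.
Total = 1740 μs.

1740 μs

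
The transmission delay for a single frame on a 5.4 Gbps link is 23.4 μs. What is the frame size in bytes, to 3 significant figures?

15800 bytes

L = R × t_tx = 5400000000 b/s × 2.34e-05 s = 126360 bits.
In bytes: 126360 / 8 = 15800 bytes.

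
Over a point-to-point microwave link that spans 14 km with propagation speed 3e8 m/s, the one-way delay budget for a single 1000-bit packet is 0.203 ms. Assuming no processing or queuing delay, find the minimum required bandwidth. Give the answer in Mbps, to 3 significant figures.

Propagation delay = 14000 / 300000000 = 0.0466667 ms.
Transmission budget = 0.203 − 0.0466667 = 0.156333 ms.
R ≥ L / t_tx = 1000 bits / 0.000156333 s = 6.40 Mbps.

6.40 Mbps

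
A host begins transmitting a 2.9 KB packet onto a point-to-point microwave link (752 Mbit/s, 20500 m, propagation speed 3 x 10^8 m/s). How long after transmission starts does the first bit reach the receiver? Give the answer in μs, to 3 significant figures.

68.3 μs

First bit experiences only propagation delay: d/s = 20500/300000000 = 68.3 μs.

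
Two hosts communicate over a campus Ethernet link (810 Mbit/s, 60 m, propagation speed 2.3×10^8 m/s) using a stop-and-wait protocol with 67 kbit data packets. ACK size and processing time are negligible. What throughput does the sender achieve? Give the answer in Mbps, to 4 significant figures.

t_tx = L/R = 67000/810000000 = 8.2716e-05 s.
t_prop = 60/2.3e+08 = 2.6087e-07 s; RTT = 5.21739e-07 s.
Cycle = t_tx + RTT = 8.32378e-05 s.
Throughput = L / cycle = 67000 / 8.32378e-05 = 804.9 Mbps.

804.9 Mbps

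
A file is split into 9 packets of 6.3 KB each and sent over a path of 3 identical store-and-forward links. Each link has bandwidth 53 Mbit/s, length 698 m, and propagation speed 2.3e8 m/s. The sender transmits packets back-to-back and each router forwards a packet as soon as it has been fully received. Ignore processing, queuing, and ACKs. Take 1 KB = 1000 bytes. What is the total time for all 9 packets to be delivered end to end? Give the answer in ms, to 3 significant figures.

Per-hop transmission t_tx = L/R = 50400/53000000 = 0.950943 ms.
Per-hop propagation t_prop = 698/2.3e+08 = 0.00303478 ms.
Pipeline fill: first packet needs 3·t_tx to clear all hops; remaining 8 packets each add one t_tx.
Total = (3+9-1)·t_tx + 3·t_prop = 11·0.950943 + 3·0.00303478 = 10.5 ms.

10.5 ms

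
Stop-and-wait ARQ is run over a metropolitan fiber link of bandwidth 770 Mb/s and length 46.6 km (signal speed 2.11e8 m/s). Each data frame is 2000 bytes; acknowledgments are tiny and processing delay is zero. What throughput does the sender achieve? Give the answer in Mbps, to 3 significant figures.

34.6 Mbps

t_tx = L/R = 16000/770000000 = 2.07792e-05 s.
t_prop = 46600/211000000 = 0.000220853 s; RTT = 0.000441706 s.
Cycle = t_tx + RTT = 0.000462485 s.
Throughput = L / cycle = 16000 / 0.000462485 = 34.6 Mbps.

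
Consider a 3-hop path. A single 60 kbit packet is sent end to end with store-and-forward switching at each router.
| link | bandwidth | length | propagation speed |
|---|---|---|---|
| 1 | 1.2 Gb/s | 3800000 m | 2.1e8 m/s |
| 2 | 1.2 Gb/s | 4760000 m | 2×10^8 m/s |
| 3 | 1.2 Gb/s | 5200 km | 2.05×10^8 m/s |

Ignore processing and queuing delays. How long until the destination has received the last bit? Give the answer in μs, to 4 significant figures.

67410 μs

L = 60000 bits.
Transmission delay per hop = L/R = 60000/1200000000 = 50 μs; 3 hops → 150 μs.
Propagation delays (d/s per hop): 18095.2, 23800, 25365.9 μs; sum = 67261.1 μs.
End-to-end = 67410 μs.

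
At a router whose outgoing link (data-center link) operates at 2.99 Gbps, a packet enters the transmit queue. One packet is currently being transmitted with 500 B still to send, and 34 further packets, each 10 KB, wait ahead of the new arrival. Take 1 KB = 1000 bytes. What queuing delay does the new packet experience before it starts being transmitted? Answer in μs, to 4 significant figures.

911.0 μs

Each queued packet: L/R = 80000/2990000000 = 26.7559 μs.
34 queued → 909.699 μs.
Plus remaining 4000 bits of current packet: 1.33779 μs.
Queuing delay = 911.0 μs.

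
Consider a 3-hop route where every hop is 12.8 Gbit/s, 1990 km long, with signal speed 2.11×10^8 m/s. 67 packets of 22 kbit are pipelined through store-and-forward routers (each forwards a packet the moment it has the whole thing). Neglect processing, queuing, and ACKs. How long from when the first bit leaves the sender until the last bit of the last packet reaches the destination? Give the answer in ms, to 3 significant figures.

28.4 ms

Per-hop transmission t_tx = L/R = 22000/12800000000 = 0.00171875 ms.
Per-hop propagation t_prop = 1990000/211000000 = 9.43128 ms.
Pipeline fill: first packet needs 3·t_tx to clear all hops; remaining 66 packets each add one t_tx.
Total = (3+67-1)·t_tx + 3·t_prop = 69·0.00171875 + 3·9.43128 = 28.4 ms.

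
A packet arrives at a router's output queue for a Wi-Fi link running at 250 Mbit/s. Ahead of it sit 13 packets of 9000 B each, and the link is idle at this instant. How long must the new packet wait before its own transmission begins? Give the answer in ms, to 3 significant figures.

Each queued packet: L/R = 72000/250000000 = 0.288 ms.
13 queued → 3.744 ms.
Queuing delay = 3.74 ms.

3.74 ms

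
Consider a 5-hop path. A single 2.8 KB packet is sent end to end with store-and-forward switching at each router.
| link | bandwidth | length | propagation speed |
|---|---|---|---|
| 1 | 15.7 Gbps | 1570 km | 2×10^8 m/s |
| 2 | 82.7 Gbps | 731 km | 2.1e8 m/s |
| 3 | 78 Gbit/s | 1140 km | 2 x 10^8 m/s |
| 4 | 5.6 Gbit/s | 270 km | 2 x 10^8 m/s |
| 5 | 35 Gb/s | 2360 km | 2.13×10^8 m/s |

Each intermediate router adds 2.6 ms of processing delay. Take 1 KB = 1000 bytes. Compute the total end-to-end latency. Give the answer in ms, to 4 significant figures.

L = 22400 bits.
Transmission delays (L/R per hop): 0.00142675, 0.000270859, 0.000287179, 0.004, 0.00064 ms; sum = 0.00662479 ms.
Propagation delays (d/s per hop): 7.85, 3.48095, 5.7, 1.35, 11.0798 ms; sum = 29.4608 ms.
Processing at 4 router(s): 4 × 2.6 ms = 10.4 ms.
End-to-end = 39.87 ms.

39.87 ms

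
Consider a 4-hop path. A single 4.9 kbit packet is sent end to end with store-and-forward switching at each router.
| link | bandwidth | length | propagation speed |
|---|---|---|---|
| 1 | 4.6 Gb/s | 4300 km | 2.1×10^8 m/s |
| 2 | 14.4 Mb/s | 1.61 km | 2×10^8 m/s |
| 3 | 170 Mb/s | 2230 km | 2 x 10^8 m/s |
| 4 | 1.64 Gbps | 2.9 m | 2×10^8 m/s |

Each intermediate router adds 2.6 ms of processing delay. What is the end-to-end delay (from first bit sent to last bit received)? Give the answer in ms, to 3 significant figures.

39.8 ms

L = 4900 bits.
Transmission delays (L/R per hop): 0.00106522, 0.340278, 0.0288235, 0.0029878 ms; sum = 0.373154 ms.
Propagation delays (d/s per hop): 20.4762, 0.00805, 11.15, 1.45e-05 ms; sum = 31.6343 ms.
Processing at 3 router(s): 3 × 2.6 ms = 7.8 ms.
End-to-end = 39.8 ms.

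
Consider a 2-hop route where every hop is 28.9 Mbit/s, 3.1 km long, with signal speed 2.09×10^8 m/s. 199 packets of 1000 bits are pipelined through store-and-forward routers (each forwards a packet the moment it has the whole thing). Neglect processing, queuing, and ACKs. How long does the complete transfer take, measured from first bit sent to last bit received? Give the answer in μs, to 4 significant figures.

6950 μs

Per-hop transmission t_tx = L/R = 1000/28900000 = 34.6021 μs.
Per-hop propagation t_prop = 3100/209000000 = 14.8325 μs.
Pipeline fill: first packet needs 2·t_tx to clear all hops; remaining 198 packets each add one t_tx.
Total = (2+199-1)·t_tx + 2·t_prop = 200·34.6021 + 2·14.8325 = 6950 μs.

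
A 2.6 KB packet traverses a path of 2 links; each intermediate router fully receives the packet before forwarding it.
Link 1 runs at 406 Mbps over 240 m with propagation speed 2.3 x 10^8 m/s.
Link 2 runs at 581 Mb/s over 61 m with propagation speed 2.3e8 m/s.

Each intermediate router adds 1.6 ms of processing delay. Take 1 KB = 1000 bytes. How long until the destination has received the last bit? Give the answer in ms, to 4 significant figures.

L = 20800 bits.
Transmission delays (L/R per hop): 0.0512315, 0.0358003 ms; sum = 0.0870319 ms.
Propagation delays (d/s per hop): 0.00104348, 0.000265217 ms; sum = 0.0013087 ms.
Processing at 1 router(s): 1 × 1.6 ms = 1.6 ms.
End-to-end = 1.688 ms.

1.688 ms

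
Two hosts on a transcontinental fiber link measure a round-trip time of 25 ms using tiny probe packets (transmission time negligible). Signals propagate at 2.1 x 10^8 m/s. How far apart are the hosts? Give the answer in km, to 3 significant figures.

One-way propagation = RTT/2 = 12.5 ms.
d = s × t = 210000000 × 0.0125 = 2630 km.

2630 km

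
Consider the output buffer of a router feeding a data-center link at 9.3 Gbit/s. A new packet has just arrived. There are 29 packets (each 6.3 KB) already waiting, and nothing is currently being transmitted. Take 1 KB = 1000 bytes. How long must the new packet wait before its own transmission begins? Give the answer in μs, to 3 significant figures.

Each queued packet: L/R = 50400/9300000000 = 5.41935 μs.
29 queued → 157.161 μs.
Queuing delay = 157 μs.

157 μs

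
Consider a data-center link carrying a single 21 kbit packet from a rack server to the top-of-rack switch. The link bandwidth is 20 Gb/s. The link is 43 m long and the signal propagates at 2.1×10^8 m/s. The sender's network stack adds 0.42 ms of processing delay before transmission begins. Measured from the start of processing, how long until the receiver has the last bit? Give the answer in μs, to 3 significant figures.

L = 21000 bits.
Transmission delay = L/R = 21000 / 20000000000 = 1.05 μs.
Propagation delay = d/s = 43 m / 210000000 m/s = 0.204762 μs.
Plus processing delay 0.42 ms = 420 μs.
Total = 421 μs.

421 μs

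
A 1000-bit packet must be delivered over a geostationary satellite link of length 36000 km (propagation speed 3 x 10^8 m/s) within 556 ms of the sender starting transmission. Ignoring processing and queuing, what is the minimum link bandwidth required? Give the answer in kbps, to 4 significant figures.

2.294 kbps

Propagation delay = 36000000 / 300000000 = 120 ms.
Transmission budget = 556 − 120 = 436 ms.
R ≥ L / t_tx = 1000 bits / 0.436 s = 2.294 kbps.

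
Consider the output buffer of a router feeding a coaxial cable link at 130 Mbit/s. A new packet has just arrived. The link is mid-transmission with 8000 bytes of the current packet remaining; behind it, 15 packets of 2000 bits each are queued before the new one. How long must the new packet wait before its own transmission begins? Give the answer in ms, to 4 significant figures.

0.7231 ms

Each queued packet: L/R = 2000/130000000 = 0.0153846 ms.
15 queued → 0.230769 ms.
Plus remaining 64000 bits of current packet: 0.492308 ms.
Queuing delay = 0.7231 ms.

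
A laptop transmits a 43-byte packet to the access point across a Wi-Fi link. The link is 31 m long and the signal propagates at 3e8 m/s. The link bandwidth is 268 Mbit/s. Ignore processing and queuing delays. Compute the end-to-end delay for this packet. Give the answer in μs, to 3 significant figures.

L = 43 × 8 = 344 bits.
Transmission delay = L/R = 344 / 268000000 = 1.28358 μs.
Propagation delay = d/s = 31 m / 300000000 m/s = 0.103333 μs.
Total = 1.39 μs.

1.39 μs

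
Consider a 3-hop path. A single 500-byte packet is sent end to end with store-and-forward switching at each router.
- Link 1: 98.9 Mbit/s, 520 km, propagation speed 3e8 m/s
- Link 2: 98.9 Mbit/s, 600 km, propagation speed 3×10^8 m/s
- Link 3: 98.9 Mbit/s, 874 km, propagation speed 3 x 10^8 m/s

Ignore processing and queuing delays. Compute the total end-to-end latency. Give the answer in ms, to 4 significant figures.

6.768 ms

L = 500 × 8 = 4000 bits.
Transmission delay per hop = L/R = 4000/98900000 = 0.0404449 ms; 3 hops → 0.121335 ms.
Propagation delays (d/s per hop): 1.73333, 2, 2.91333 ms; sum = 6.64667 ms.
End-to-end = 6.768 ms.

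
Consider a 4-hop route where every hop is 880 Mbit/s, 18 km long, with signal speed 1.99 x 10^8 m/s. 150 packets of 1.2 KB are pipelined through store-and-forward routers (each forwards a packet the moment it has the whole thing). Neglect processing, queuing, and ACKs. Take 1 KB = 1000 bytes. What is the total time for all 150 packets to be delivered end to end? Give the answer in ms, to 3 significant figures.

2.03 ms

Per-hop transmission t_tx = L/R = 9600/880000000 = 0.0109091 ms.
Per-hop propagation t_prop = 18000/199000000 = 0.0904523 ms.
Pipeline fill: first packet needs 4·t_tx to clear all hops; remaining 149 packets each add one t_tx.
Total = (4+150-1)·t_tx + 4·t_prop = 153·0.0109091 + 4·0.0904523 = 2.03 ms.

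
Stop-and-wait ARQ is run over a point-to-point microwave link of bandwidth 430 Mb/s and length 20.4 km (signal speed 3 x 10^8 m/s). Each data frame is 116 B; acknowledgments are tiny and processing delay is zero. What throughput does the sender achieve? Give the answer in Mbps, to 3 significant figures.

t_tx = L/R = 928/430000000 = 2.15814e-06 s.
t_prop = 20400/300000000 = 6.8e-05 s; RTT = 0.000136 s.
Cycle = t_tx + RTT = 0.000138158 s.
Throughput = L / cycle = 928 / 0.000138158 = 6.72 Mbps.

6.72 Mbps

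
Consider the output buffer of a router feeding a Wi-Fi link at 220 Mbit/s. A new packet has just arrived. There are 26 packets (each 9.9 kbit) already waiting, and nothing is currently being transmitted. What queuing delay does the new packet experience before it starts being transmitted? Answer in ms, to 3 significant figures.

1.17 ms

Each queued packet: L/R = 9900/220000000 = 0.045 ms.
26 queued → 1.17 ms.
Queuing delay = 1.17 ms.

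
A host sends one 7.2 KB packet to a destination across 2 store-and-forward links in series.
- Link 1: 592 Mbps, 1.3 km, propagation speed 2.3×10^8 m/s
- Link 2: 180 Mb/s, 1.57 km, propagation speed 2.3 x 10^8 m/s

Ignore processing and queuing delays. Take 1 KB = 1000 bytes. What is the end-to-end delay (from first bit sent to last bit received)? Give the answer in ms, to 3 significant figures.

0.430 ms

L = 57600 bits.
Transmission delays (L/R per hop): 0.0972973, 0.32 ms; sum = 0.417297 ms.
Propagation delays (d/s per hop): 0.00565217, 0.00682609 ms; sum = 0.0124783 ms.
End-to-end = 0.430 ms.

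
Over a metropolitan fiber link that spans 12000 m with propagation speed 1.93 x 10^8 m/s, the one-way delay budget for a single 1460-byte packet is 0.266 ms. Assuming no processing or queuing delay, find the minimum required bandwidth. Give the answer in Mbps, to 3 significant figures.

L = 11680 bits.
Propagation delay = 12000 / 193000000 = 0.0621762 ms.
Transmission budget = 0.266 − 0.0621762 = 0.203824 ms.
R ≥ L / t_tx = 11680 bits / 0.000203824 s = 57.3 Mbps.

57.3 Mbps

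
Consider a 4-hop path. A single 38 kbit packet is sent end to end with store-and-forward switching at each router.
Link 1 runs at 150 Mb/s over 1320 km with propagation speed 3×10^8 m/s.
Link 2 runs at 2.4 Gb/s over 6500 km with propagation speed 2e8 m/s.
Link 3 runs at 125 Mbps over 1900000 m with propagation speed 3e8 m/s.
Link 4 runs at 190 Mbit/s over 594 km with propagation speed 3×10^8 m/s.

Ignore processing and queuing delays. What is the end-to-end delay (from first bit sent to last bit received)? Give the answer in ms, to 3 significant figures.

L = 38000 bits.
Transmission delays (L/R per hop): 0.253333, 0.0158333, 0.304, 0.2 ms; sum = 0.773167 ms.
Propagation delays (d/s per hop): 4.4, 32.5, 6.33333, 1.98 ms; sum = 45.2133 ms.
End-to-end = 46.0 ms.

46.0 ms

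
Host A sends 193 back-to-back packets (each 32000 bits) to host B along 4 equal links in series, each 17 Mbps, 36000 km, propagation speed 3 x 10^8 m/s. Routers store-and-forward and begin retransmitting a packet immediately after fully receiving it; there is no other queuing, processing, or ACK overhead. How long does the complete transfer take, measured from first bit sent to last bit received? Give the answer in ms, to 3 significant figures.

849 ms

Per-hop transmission t_tx = L/R = 32000/17000000 = 1.88235 ms.
Per-hop propagation t_prop = 36000000/300000000 = 120 ms.
Pipeline fill: first packet needs 4·t_tx to clear all hops; remaining 192 packets each add one t_tx.
Total = (4+193-1)·t_tx + 4·t_prop = 196·1.88235 + 4·120 = 849 ms.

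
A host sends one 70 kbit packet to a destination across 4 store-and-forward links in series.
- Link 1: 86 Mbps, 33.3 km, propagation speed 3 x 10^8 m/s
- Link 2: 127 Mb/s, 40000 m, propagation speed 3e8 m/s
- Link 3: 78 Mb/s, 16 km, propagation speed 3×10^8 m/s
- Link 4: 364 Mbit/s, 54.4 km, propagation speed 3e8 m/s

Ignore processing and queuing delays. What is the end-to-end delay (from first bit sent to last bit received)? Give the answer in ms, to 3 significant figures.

2.93 ms

L = 70000 bits.
Transmission delays (L/R per hop): 0.813953, 0.551181, 0.897436, 0.192308 ms; sum = 2.45488 ms.
Propagation delays (d/s per hop): 0.111, 0.133333, 0.0533333, 0.181333 ms; sum = 0.479 ms.
End-to-end = 2.93 ms.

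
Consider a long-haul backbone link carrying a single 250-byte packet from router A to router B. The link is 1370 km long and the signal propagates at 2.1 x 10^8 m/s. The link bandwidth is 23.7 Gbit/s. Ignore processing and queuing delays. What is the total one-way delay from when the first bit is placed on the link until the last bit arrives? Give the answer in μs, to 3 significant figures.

6520 μs

L = 250 × 8 = 2000 bits.
Transmission delay = L/R = 2000 / 23700000000 = 0.0843882 μs.
Propagation delay = d/s = 1370000 m / 210000000 m/s = 6523.81 μs.
Total = 6520 μs.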